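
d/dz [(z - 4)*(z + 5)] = 2*z + 1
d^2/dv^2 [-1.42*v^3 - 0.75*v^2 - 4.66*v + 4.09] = -8.52*v - 1.5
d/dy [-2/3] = 0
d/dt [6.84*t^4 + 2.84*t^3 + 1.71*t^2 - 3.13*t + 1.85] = 27.36*t^3 + 8.52*t^2 + 3.42*t - 3.13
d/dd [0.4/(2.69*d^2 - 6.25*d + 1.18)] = (2.5 - 2.152*d)/(2.69*d^2 - 6.25*d + 1.18)^2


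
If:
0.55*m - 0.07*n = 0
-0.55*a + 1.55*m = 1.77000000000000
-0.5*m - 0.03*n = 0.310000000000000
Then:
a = -4.41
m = -0.42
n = -3.31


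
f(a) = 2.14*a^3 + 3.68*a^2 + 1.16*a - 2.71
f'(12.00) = 1013.96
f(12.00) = 4239.05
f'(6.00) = 276.44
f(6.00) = 598.97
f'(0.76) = 10.46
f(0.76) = 1.24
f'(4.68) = 176.22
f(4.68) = 302.68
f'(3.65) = 113.55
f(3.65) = 154.61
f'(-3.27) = 45.74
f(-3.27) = -41.98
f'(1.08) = 16.60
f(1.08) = 5.53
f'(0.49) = 6.31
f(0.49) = -1.01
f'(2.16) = 47.01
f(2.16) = 38.53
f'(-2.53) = 23.63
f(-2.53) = -16.75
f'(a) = 6.42*a^2 + 7.36*a + 1.16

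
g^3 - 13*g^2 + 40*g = g*(g - 8)*(g - 5)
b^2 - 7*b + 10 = (b - 5)*(b - 2)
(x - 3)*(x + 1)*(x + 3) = x^3 + x^2 - 9*x - 9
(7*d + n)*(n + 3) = 7*d*n + 21*d + n^2 + 3*n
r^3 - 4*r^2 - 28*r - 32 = (r - 8)*(r + 2)^2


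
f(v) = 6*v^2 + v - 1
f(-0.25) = -0.88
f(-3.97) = 89.60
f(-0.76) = 1.71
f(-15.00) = 1334.00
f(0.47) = 0.80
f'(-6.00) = -71.00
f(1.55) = 14.96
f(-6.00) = 209.00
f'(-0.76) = -8.12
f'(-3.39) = -39.68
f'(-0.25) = -2.00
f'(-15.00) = -179.00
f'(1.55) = 19.60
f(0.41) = 0.42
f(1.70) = 18.04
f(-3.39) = 64.56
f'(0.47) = 6.64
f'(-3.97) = -46.64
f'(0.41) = 5.92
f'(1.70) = 21.40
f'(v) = 12*v + 1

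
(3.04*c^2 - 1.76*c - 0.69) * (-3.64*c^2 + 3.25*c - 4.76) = -11.0656*c^4 + 16.2864*c^3 - 17.6788*c^2 + 6.1351*c + 3.2844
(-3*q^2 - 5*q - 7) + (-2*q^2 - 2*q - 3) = -5*q^2 - 7*q - 10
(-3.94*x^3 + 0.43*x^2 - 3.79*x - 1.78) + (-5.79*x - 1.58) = -3.94*x^3 + 0.43*x^2 - 9.58*x - 3.36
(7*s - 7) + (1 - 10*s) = -3*s - 6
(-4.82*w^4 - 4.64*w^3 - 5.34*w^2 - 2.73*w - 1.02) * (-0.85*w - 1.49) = 4.097*w^5 + 11.1258*w^4 + 11.4526*w^3 + 10.2771*w^2 + 4.9347*w + 1.5198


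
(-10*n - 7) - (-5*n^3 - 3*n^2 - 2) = 5*n^3 + 3*n^2 - 10*n - 5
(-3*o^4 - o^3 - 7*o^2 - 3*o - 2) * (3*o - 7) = -9*o^5 + 18*o^4 - 14*o^3 + 40*o^2 + 15*o + 14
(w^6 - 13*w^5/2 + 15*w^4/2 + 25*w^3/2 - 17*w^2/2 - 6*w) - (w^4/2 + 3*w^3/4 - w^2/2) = w^6 - 13*w^5/2 + 7*w^4 + 47*w^3/4 - 8*w^2 - 6*w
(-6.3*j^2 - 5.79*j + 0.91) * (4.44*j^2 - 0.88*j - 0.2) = -27.972*j^4 - 20.1636*j^3 + 10.3956*j^2 + 0.3572*j - 0.182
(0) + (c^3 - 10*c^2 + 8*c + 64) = c^3 - 10*c^2 + 8*c + 64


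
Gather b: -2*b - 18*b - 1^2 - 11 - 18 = -20*b - 30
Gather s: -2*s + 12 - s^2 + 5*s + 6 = -s^2 + 3*s + 18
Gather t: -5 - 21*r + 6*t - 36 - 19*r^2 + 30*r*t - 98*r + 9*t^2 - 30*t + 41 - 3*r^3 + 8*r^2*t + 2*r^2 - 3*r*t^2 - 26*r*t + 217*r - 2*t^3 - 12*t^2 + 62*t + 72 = -3*r^3 - 17*r^2 + 98*r - 2*t^3 + t^2*(-3*r - 3) + t*(8*r^2 + 4*r + 38) + 72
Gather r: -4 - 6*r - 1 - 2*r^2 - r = -2*r^2 - 7*r - 5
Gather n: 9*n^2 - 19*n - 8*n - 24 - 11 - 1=9*n^2 - 27*n - 36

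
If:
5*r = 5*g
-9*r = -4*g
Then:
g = 0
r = 0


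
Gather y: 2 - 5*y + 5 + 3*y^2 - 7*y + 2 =3*y^2 - 12*y + 9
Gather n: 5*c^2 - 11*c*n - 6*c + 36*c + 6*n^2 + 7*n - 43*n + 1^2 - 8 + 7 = 5*c^2 + 30*c + 6*n^2 + n*(-11*c - 36)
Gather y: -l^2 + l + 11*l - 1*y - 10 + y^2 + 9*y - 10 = -l^2 + 12*l + y^2 + 8*y - 20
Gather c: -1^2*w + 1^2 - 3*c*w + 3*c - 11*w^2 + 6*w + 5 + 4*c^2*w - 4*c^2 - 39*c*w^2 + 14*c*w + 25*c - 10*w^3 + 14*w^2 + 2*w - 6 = c^2*(4*w - 4) + c*(-39*w^2 + 11*w + 28) - 10*w^3 + 3*w^2 + 7*w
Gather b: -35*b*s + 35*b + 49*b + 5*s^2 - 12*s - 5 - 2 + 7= b*(84 - 35*s) + 5*s^2 - 12*s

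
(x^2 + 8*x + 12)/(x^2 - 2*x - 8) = (x + 6)/(x - 4)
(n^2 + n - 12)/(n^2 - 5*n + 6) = (n + 4)/(n - 2)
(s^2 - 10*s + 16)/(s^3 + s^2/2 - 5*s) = 2*(s - 8)/(s*(2*s + 5))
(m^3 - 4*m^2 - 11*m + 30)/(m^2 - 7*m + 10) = m + 3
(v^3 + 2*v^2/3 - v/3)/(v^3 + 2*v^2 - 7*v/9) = 3*(v + 1)/(3*v + 7)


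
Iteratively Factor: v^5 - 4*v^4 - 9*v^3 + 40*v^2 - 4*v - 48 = (v + 1)*(v^4 - 5*v^3 - 4*v^2 + 44*v - 48) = (v + 1)*(v + 3)*(v^3 - 8*v^2 + 20*v - 16) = (v - 2)*(v + 1)*(v + 3)*(v^2 - 6*v + 8) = (v - 4)*(v - 2)*(v + 1)*(v + 3)*(v - 2)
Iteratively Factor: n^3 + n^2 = (n + 1)*(n^2) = n*(n + 1)*(n)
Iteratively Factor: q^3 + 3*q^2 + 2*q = (q + 1)*(q^2 + 2*q) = q*(q + 1)*(q + 2)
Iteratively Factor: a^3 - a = (a - 1)*(a^2 + a) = (a - 1)*(a + 1)*(a)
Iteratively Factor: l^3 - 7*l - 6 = (l + 2)*(l^2 - 2*l - 3) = (l - 3)*(l + 2)*(l + 1)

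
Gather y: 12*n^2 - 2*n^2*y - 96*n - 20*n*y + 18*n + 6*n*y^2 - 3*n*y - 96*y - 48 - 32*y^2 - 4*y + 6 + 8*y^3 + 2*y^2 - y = 12*n^2 - 78*n + 8*y^3 + y^2*(6*n - 30) + y*(-2*n^2 - 23*n - 101) - 42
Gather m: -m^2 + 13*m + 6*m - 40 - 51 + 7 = -m^2 + 19*m - 84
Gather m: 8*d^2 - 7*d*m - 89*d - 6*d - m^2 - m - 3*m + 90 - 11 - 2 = 8*d^2 - 95*d - m^2 + m*(-7*d - 4) + 77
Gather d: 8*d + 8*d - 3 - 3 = 16*d - 6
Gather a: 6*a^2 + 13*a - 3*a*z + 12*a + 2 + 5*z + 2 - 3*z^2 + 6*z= 6*a^2 + a*(25 - 3*z) - 3*z^2 + 11*z + 4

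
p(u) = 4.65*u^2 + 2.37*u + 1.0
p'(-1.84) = -14.74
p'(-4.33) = -37.90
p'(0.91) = 10.83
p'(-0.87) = -5.72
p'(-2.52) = -21.07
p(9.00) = 398.98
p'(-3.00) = -25.53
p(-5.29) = 118.59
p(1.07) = 8.86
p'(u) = 9.3*u + 2.37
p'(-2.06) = -16.79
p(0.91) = 7.01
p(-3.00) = 35.74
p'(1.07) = 12.32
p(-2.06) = 15.85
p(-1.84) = 12.38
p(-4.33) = 77.92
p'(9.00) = 86.07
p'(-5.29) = -46.83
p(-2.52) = 24.56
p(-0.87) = 2.46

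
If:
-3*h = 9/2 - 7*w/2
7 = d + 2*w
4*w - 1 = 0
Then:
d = 13/2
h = -29/24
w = 1/4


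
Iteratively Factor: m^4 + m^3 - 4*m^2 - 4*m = (m + 1)*(m^3 - 4*m) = m*(m + 1)*(m^2 - 4) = m*(m + 1)*(m + 2)*(m - 2)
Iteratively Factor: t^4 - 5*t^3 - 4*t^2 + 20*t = (t + 2)*(t^3 - 7*t^2 + 10*t) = (t - 2)*(t + 2)*(t^2 - 5*t) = (t - 5)*(t - 2)*(t + 2)*(t)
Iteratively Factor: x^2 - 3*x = (x - 3)*(x)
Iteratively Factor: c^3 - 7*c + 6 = (c - 2)*(c^2 + 2*c - 3) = (c - 2)*(c - 1)*(c + 3)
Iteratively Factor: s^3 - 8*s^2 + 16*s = (s - 4)*(s^2 - 4*s) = s*(s - 4)*(s - 4)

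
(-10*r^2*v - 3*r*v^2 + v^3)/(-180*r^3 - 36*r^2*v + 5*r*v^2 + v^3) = v*(10*r^2 + 3*r*v - v^2)/(180*r^3 + 36*r^2*v - 5*r*v^2 - v^3)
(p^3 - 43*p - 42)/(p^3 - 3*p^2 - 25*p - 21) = (p + 6)/(p + 3)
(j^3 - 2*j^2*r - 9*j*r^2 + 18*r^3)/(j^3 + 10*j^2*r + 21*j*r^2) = (j^2 - 5*j*r + 6*r^2)/(j*(j + 7*r))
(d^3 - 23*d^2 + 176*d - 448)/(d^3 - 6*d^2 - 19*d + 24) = (d^2 - 15*d + 56)/(d^2 + 2*d - 3)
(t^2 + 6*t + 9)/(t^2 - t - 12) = (t + 3)/(t - 4)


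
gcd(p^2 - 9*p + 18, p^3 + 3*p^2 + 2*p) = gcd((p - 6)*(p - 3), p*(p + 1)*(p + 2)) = 1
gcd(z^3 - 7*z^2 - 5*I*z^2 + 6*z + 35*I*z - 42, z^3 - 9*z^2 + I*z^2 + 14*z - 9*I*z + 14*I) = z^2 + z*(-7 + I) - 7*I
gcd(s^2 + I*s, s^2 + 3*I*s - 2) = s + I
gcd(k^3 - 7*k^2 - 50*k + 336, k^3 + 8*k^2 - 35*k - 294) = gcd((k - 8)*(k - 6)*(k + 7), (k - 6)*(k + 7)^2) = k^2 + k - 42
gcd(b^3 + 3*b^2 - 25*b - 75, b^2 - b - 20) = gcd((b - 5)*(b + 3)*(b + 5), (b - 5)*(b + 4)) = b - 5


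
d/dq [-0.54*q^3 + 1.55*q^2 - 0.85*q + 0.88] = -1.62*q^2 + 3.1*q - 0.85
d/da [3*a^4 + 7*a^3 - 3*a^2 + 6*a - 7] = 12*a^3 + 21*a^2 - 6*a + 6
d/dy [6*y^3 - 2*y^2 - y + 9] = 18*y^2 - 4*y - 1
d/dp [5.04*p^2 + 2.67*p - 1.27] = 10.08*p + 2.67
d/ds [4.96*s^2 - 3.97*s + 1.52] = 9.92*s - 3.97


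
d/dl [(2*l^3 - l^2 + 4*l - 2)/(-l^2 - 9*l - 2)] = (-2*l^4 - 36*l^3 + l^2 - 26)/(l^4 + 18*l^3 + 85*l^2 + 36*l + 4)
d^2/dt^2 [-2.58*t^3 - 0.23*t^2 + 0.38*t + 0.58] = -15.48*t - 0.46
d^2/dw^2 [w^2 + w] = 2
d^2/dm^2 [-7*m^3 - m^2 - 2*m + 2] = -42*m - 2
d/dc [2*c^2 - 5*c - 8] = 4*c - 5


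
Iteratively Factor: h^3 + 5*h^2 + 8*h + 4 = (h + 2)*(h^2 + 3*h + 2) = (h + 1)*(h + 2)*(h + 2)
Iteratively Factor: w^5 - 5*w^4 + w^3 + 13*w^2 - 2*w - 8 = (w - 4)*(w^4 - w^3 - 3*w^2 + w + 2) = (w - 4)*(w + 1)*(w^3 - 2*w^2 - w + 2) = (w - 4)*(w + 1)^2*(w^2 - 3*w + 2) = (w - 4)*(w - 1)*(w + 1)^2*(w - 2)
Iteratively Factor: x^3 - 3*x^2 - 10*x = (x - 5)*(x^2 + 2*x) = x*(x - 5)*(x + 2)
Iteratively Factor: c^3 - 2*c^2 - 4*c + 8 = (c - 2)*(c^2 - 4) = (c - 2)*(c + 2)*(c - 2)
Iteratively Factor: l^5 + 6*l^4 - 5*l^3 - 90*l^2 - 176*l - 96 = (l + 3)*(l^4 + 3*l^3 - 14*l^2 - 48*l - 32) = (l - 4)*(l + 3)*(l^3 + 7*l^2 + 14*l + 8) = (l - 4)*(l + 2)*(l + 3)*(l^2 + 5*l + 4) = (l - 4)*(l + 1)*(l + 2)*(l + 3)*(l + 4)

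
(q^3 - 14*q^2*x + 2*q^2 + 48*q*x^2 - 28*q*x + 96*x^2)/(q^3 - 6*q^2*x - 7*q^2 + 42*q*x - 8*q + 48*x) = (q^2 - 8*q*x + 2*q - 16*x)/(q^2 - 7*q - 8)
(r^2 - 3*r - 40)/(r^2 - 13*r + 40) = (r + 5)/(r - 5)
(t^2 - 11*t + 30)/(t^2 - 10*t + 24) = (t - 5)/(t - 4)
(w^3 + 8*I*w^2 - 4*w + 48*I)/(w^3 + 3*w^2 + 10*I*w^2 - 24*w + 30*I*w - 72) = (w - 2*I)/(w + 3)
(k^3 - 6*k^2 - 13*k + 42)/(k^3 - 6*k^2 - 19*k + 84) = (k^2 + k - 6)/(k^2 + k - 12)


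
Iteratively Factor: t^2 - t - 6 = (t - 3)*(t + 2)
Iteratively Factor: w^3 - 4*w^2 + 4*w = (w)*(w^2 - 4*w + 4) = w*(w - 2)*(w - 2)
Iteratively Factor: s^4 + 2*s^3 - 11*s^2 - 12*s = (s - 3)*(s^3 + 5*s^2 + 4*s) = (s - 3)*(s + 4)*(s^2 + s) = (s - 3)*(s + 1)*(s + 4)*(s)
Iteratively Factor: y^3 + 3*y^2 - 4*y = (y - 1)*(y^2 + 4*y) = y*(y - 1)*(y + 4)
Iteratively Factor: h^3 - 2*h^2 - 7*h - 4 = (h + 1)*(h^2 - 3*h - 4) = (h + 1)^2*(h - 4)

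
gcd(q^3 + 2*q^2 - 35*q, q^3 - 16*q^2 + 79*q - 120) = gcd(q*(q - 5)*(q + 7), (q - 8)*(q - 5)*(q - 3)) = q - 5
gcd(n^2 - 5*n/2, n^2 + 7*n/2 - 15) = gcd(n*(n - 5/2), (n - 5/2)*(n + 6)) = n - 5/2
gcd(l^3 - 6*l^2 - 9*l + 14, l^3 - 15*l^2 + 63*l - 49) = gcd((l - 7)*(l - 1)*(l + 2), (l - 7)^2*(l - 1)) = l^2 - 8*l + 7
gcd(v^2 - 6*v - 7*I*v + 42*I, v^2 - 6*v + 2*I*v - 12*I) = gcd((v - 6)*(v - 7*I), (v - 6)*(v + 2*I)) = v - 6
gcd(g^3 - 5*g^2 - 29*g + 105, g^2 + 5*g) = g + 5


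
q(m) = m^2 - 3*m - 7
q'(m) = 2*m - 3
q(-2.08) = 3.57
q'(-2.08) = -7.16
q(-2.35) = 5.57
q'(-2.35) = -7.70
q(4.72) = 1.12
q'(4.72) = 6.44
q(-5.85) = 44.77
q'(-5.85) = -14.70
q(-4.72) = 29.44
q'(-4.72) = -12.44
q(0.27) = -7.74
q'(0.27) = -2.46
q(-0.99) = -3.05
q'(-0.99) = -4.98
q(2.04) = -8.96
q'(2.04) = 1.08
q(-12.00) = 173.00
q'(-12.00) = -27.00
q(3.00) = -7.00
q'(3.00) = 3.00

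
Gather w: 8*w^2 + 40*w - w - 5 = 8*w^2 + 39*w - 5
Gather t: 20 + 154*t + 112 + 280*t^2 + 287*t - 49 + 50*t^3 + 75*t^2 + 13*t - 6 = 50*t^3 + 355*t^2 + 454*t + 77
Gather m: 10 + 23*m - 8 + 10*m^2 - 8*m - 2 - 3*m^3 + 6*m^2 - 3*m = -3*m^3 + 16*m^2 + 12*m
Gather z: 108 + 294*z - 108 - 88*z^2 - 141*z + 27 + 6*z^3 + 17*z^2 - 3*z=6*z^3 - 71*z^2 + 150*z + 27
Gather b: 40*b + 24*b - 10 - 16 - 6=64*b - 32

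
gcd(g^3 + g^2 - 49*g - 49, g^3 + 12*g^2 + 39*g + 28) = g^2 + 8*g + 7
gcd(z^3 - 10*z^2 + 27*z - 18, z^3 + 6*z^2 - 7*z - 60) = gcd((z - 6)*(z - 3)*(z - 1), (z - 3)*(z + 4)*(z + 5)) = z - 3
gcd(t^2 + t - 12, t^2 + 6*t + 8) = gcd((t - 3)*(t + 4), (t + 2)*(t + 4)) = t + 4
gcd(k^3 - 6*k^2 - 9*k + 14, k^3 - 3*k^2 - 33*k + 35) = k^2 - 8*k + 7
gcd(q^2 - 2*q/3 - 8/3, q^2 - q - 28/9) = q + 4/3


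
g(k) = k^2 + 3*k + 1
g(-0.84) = -0.81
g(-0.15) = 0.57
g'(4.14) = 11.28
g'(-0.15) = 2.70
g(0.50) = 2.75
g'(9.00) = 21.00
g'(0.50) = 4.00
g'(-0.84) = 1.32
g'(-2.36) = -1.72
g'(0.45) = 3.90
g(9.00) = 109.00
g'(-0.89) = 1.22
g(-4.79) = 9.57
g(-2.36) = -0.51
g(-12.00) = 109.00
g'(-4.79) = -6.58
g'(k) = 2*k + 3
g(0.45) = 2.55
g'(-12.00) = -21.00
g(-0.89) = -0.88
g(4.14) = 30.56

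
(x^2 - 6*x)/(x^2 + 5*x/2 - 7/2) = 2*x*(x - 6)/(2*x^2 + 5*x - 7)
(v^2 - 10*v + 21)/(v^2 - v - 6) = (v - 7)/(v + 2)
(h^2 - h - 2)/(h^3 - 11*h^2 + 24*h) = (h^2 - h - 2)/(h*(h^2 - 11*h + 24))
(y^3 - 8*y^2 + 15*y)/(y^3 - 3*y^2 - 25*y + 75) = y/(y + 5)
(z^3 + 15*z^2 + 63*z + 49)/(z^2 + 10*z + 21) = (z^2 + 8*z + 7)/(z + 3)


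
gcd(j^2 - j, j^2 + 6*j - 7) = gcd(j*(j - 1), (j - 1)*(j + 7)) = j - 1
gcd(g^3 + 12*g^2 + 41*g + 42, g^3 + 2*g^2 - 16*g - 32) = g + 2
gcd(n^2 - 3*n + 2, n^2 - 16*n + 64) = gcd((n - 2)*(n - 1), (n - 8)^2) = 1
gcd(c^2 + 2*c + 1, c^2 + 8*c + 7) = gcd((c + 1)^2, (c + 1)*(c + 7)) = c + 1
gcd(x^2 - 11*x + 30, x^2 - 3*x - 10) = x - 5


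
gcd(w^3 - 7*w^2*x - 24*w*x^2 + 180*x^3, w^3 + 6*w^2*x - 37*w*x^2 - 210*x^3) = -w^2 + w*x + 30*x^2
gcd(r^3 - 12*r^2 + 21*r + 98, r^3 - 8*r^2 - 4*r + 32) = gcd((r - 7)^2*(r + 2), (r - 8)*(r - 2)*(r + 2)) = r + 2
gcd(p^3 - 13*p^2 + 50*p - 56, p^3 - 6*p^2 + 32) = p - 4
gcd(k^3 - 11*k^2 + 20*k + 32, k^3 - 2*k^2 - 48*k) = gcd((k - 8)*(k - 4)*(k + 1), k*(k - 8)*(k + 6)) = k - 8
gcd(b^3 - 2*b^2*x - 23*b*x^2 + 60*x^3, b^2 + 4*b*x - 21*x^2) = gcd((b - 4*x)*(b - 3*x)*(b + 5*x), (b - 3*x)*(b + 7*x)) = -b + 3*x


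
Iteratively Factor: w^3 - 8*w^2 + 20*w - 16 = (w - 2)*(w^2 - 6*w + 8) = (w - 4)*(w - 2)*(w - 2)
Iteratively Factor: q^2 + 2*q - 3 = (q + 3)*(q - 1)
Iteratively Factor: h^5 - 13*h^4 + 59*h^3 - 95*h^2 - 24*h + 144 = (h - 3)*(h^4 - 10*h^3 + 29*h^2 - 8*h - 48) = (h - 3)*(h + 1)*(h^3 - 11*h^2 + 40*h - 48) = (h - 3)^2*(h + 1)*(h^2 - 8*h + 16) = (h - 4)*(h - 3)^2*(h + 1)*(h - 4)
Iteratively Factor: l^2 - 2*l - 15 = (l - 5)*(l + 3)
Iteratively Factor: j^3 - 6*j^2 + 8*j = (j - 4)*(j^2 - 2*j) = j*(j - 4)*(j - 2)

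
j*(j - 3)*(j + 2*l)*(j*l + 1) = j^4*l + 2*j^3*l^2 - 3*j^3*l + j^3 - 6*j^2*l^2 + 2*j^2*l - 3*j^2 - 6*j*l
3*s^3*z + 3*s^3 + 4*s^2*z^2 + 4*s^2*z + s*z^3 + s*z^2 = (s + z)*(3*s + z)*(s*z + s)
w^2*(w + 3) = w^3 + 3*w^2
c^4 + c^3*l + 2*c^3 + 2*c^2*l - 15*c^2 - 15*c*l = c*(c - 3)*(c + 5)*(c + l)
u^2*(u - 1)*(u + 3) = u^4 + 2*u^3 - 3*u^2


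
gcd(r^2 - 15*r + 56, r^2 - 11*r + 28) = r - 7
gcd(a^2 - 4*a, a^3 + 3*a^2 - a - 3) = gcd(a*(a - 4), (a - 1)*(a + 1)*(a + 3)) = 1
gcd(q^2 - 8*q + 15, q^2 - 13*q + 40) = q - 5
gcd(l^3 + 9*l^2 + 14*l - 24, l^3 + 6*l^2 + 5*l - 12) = l^2 + 3*l - 4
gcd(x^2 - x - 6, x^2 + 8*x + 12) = x + 2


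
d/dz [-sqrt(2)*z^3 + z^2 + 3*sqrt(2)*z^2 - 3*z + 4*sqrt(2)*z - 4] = -3*sqrt(2)*z^2 + 2*z + 6*sqrt(2)*z - 3 + 4*sqrt(2)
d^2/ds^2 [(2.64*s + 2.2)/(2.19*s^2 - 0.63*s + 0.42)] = ((2.64*s + 2.2)*(4.38*s - 0.63)*(8.76*s - 1.26) - (34.6896*s + 6.3096)*(2.19*s^2 - 0.63*s + 0.42))/(2.19*s^2 - 0.63*s + 0.42)^3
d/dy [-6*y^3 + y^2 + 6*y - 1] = -18*y^2 + 2*y + 6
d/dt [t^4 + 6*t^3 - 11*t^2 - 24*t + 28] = 4*t^3 + 18*t^2 - 22*t - 24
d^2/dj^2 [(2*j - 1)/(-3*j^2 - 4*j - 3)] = 2*(-4*(2*j - 1)*(3*j + 2)^2 + (18*j + 5)*(3*j^2 + 4*j + 3))/(3*j^2 + 4*j + 3)^3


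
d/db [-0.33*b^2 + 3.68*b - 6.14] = 3.68 - 0.66*b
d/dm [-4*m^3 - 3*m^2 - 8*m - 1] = -12*m^2 - 6*m - 8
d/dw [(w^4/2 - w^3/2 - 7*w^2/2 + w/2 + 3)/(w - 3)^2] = (2*w^3 - 7*w^2 - 12*w + 5)/(2*(w^2 - 6*w + 9))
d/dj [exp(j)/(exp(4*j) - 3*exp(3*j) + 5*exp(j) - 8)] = (-(4*exp(3*j) - 9*exp(2*j) + 5)*exp(j) + exp(4*j) - 3*exp(3*j) + 5*exp(j) - 8)*exp(j)/(exp(4*j) - 3*exp(3*j) + 5*exp(j) - 8)^2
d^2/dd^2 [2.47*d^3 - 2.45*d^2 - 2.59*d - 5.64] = 14.82*d - 4.9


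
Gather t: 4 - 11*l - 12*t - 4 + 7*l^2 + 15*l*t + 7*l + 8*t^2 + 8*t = 7*l^2 - 4*l + 8*t^2 + t*(15*l - 4)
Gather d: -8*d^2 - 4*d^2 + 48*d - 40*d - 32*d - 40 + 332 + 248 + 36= -12*d^2 - 24*d + 576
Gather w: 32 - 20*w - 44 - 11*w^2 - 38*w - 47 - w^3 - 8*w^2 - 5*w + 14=-w^3 - 19*w^2 - 63*w - 45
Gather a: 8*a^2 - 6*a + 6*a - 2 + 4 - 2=8*a^2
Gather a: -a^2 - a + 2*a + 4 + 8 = -a^2 + a + 12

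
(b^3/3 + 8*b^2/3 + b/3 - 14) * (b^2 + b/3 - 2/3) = b^5/3 + 25*b^4/9 + b^3 - 47*b^2/3 - 44*b/9 + 28/3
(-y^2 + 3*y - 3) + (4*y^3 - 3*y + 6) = 4*y^3 - y^2 + 3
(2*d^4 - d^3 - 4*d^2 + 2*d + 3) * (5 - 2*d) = -4*d^5 + 12*d^4 + 3*d^3 - 24*d^2 + 4*d + 15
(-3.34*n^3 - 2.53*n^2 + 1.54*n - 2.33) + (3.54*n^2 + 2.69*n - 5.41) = -3.34*n^3 + 1.01*n^2 + 4.23*n - 7.74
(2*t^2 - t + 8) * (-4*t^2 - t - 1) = -8*t^4 + 2*t^3 - 33*t^2 - 7*t - 8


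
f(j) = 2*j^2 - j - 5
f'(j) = 4*j - 1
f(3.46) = 15.48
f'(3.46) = 12.84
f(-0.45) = -4.14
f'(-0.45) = -2.80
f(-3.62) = 24.83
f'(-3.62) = -15.48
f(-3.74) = 26.72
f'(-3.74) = -15.96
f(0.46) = -5.04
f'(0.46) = 0.84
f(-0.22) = -4.68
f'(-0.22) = -1.88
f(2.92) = 9.13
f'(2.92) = 10.68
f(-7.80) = 124.48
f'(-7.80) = -32.20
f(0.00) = -5.00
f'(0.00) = -1.00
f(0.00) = -5.00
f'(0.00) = -1.00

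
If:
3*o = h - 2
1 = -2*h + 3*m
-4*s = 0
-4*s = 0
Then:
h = 3*o + 2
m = 2*o + 5/3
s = 0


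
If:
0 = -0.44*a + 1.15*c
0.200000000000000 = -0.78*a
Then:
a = -0.26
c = -0.10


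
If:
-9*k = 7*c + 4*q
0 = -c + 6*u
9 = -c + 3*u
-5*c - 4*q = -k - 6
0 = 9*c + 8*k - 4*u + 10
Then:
No Solution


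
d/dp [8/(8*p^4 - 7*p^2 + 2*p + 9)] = 16*(-16*p^3 + 7*p - 1)/(8*p^4 - 7*p^2 + 2*p + 9)^2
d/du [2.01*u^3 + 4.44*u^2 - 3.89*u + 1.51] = 6.03*u^2 + 8.88*u - 3.89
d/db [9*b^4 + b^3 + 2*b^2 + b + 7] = 36*b^3 + 3*b^2 + 4*b + 1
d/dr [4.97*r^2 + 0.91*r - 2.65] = 9.94*r + 0.91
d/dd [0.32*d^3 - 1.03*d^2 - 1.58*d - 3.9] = 0.96*d^2 - 2.06*d - 1.58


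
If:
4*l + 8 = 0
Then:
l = -2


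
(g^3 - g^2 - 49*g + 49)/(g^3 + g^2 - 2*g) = (g^2 - 49)/(g*(g + 2))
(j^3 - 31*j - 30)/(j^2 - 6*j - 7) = (j^2 - j - 30)/(j - 7)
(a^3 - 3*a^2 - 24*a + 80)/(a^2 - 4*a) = a + 1 - 20/a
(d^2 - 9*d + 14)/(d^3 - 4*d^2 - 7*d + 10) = (d^2 - 9*d + 14)/(d^3 - 4*d^2 - 7*d + 10)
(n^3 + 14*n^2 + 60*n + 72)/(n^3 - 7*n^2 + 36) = (n^2 + 12*n + 36)/(n^2 - 9*n + 18)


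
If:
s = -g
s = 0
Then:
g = 0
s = 0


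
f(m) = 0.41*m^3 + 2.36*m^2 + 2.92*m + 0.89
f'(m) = 1.23*m^2 + 4.72*m + 2.92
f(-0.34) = 0.15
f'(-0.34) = 1.46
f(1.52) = 12.22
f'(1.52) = 12.94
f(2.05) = 20.33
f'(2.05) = 17.77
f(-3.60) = 1.83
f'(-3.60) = 1.87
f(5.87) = 182.28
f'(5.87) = 73.01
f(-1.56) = 0.52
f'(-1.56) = -1.45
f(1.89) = 17.61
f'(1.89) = 16.23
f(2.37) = 26.52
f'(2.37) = 21.02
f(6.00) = 191.93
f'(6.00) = 75.52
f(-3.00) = 2.30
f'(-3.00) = -0.17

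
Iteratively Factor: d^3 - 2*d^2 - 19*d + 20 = (d - 5)*(d^2 + 3*d - 4) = (d - 5)*(d - 1)*(d + 4)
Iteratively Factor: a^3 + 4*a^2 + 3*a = (a + 3)*(a^2 + a) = a*(a + 3)*(a + 1)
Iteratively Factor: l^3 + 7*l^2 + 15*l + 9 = (l + 3)*(l^2 + 4*l + 3) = (l + 1)*(l + 3)*(l + 3)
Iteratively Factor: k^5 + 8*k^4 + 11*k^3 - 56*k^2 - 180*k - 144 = (k + 2)*(k^4 + 6*k^3 - k^2 - 54*k - 72) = (k + 2)*(k + 4)*(k^3 + 2*k^2 - 9*k - 18) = (k + 2)*(k + 3)*(k + 4)*(k^2 - k - 6) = (k + 2)^2*(k + 3)*(k + 4)*(k - 3)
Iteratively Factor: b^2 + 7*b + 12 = (b + 3)*(b + 4)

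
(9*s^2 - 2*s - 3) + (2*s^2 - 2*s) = 11*s^2 - 4*s - 3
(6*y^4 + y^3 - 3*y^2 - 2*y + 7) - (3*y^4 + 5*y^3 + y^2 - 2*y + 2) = 3*y^4 - 4*y^3 - 4*y^2 + 5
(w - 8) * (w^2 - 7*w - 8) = w^3 - 15*w^2 + 48*w + 64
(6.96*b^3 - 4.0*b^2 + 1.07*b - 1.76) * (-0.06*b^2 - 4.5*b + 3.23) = -0.4176*b^5 - 31.08*b^4 + 40.4166*b^3 - 17.6294*b^2 + 11.3761*b - 5.6848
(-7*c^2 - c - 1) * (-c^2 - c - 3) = 7*c^4 + 8*c^3 + 23*c^2 + 4*c + 3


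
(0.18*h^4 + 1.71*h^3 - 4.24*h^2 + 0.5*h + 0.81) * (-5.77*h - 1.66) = -1.0386*h^5 - 10.1655*h^4 + 21.6262*h^3 + 4.1534*h^2 - 5.5037*h - 1.3446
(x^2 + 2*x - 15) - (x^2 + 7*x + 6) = -5*x - 21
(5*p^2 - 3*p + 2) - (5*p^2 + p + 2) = -4*p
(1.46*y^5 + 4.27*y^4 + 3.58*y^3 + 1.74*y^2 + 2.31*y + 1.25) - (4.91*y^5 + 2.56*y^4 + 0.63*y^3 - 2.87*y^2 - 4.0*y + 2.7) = -3.45*y^5 + 1.71*y^4 + 2.95*y^3 + 4.61*y^2 + 6.31*y - 1.45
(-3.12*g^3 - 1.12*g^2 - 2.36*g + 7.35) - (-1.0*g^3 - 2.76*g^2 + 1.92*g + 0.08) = -2.12*g^3 + 1.64*g^2 - 4.28*g + 7.27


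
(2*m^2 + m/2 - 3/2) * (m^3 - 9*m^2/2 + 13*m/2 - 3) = 2*m^5 - 17*m^4/2 + 37*m^3/4 + 4*m^2 - 45*m/4 + 9/2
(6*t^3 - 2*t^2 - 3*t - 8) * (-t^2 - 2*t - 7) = -6*t^5 - 10*t^4 - 35*t^3 + 28*t^2 + 37*t + 56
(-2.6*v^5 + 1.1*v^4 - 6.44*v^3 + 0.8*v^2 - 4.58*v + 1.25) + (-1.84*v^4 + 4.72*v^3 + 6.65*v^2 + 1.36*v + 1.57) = -2.6*v^5 - 0.74*v^4 - 1.72*v^3 + 7.45*v^2 - 3.22*v + 2.82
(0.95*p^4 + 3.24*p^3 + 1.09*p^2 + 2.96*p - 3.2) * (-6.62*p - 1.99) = -6.289*p^5 - 23.3393*p^4 - 13.6634*p^3 - 21.7643*p^2 + 15.2936*p + 6.368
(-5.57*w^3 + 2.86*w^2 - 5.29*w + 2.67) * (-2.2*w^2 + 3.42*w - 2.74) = 12.254*w^5 - 25.3414*w^4 + 36.681*w^3 - 31.8022*w^2 + 23.626*w - 7.3158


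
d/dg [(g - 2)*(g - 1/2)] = 2*g - 5/2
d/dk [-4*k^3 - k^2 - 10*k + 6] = -12*k^2 - 2*k - 10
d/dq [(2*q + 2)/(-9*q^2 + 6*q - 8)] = 2*(9*q^2 + 18*q - 14)/(81*q^4 - 108*q^3 + 180*q^2 - 96*q + 64)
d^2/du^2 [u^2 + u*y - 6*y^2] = 2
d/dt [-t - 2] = -1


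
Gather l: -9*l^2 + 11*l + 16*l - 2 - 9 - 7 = -9*l^2 + 27*l - 18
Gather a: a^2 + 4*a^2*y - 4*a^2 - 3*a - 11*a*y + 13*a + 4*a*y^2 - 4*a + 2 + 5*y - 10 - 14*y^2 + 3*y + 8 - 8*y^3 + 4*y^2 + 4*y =a^2*(4*y - 3) + a*(4*y^2 - 11*y + 6) - 8*y^3 - 10*y^2 + 12*y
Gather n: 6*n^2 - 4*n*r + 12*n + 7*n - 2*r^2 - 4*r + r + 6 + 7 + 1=6*n^2 + n*(19 - 4*r) - 2*r^2 - 3*r + 14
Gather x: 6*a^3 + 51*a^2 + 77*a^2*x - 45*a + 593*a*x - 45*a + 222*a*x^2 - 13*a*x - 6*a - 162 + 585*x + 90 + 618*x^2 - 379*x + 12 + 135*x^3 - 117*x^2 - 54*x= 6*a^3 + 51*a^2 - 96*a + 135*x^3 + x^2*(222*a + 501) + x*(77*a^2 + 580*a + 152) - 60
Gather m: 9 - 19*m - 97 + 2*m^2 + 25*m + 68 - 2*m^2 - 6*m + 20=0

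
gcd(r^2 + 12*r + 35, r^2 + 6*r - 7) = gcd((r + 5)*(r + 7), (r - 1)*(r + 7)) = r + 7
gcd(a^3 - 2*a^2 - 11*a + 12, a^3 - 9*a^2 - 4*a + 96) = a^2 - a - 12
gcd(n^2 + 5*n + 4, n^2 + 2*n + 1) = n + 1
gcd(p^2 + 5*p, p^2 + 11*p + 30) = p + 5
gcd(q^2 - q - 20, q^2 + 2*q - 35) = q - 5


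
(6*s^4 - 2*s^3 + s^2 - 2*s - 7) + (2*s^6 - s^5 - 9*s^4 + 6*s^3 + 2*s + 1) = 2*s^6 - s^5 - 3*s^4 + 4*s^3 + s^2 - 6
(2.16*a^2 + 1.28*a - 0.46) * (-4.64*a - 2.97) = -10.0224*a^3 - 12.3544*a^2 - 1.6672*a + 1.3662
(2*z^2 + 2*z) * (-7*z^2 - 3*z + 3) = -14*z^4 - 20*z^3 + 6*z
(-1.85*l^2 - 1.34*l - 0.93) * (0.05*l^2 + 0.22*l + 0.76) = -0.0925*l^4 - 0.474*l^3 - 1.7473*l^2 - 1.223*l - 0.7068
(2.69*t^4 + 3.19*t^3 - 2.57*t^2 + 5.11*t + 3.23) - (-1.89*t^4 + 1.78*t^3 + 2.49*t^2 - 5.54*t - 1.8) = 4.58*t^4 + 1.41*t^3 - 5.06*t^2 + 10.65*t + 5.03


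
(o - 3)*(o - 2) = o^2 - 5*o + 6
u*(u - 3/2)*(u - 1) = u^3 - 5*u^2/2 + 3*u/2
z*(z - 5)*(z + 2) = z^3 - 3*z^2 - 10*z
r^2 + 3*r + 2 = (r + 1)*(r + 2)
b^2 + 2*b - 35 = (b - 5)*(b + 7)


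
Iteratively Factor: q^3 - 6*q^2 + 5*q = (q)*(q^2 - 6*q + 5) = q*(q - 5)*(q - 1)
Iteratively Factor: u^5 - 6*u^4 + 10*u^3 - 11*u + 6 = (u - 1)*(u^4 - 5*u^3 + 5*u^2 + 5*u - 6) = (u - 1)*(u + 1)*(u^3 - 6*u^2 + 11*u - 6) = (u - 2)*(u - 1)*(u + 1)*(u^2 - 4*u + 3) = (u - 3)*(u - 2)*(u - 1)*(u + 1)*(u - 1)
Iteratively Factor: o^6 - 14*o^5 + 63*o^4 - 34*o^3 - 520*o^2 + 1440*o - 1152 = (o + 3)*(o^5 - 17*o^4 + 114*o^3 - 376*o^2 + 608*o - 384) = (o - 4)*(o + 3)*(o^4 - 13*o^3 + 62*o^2 - 128*o + 96) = (o - 4)^2*(o + 3)*(o^3 - 9*o^2 + 26*o - 24) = (o - 4)^3*(o + 3)*(o^2 - 5*o + 6) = (o - 4)^3*(o - 2)*(o + 3)*(o - 3)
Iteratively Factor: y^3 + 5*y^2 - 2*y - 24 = (y - 2)*(y^2 + 7*y + 12) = (y - 2)*(y + 3)*(y + 4)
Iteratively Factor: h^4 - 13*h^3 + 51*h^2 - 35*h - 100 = (h - 5)*(h^3 - 8*h^2 + 11*h + 20) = (h - 5)*(h - 4)*(h^2 - 4*h - 5) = (h - 5)*(h - 4)*(h + 1)*(h - 5)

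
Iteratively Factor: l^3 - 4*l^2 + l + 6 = (l - 3)*(l^2 - l - 2) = (l - 3)*(l - 2)*(l + 1)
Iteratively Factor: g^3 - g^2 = (g - 1)*(g^2) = g*(g - 1)*(g)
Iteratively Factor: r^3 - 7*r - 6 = (r + 2)*(r^2 - 2*r - 3) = (r - 3)*(r + 2)*(r + 1)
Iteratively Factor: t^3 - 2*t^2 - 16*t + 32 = (t - 2)*(t^2 - 16) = (t - 4)*(t - 2)*(t + 4)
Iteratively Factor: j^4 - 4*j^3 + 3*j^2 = (j)*(j^3 - 4*j^2 + 3*j) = j^2*(j^2 - 4*j + 3) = j^2*(j - 3)*(j - 1)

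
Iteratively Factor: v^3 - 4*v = (v - 2)*(v^2 + 2*v) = (v - 2)*(v + 2)*(v)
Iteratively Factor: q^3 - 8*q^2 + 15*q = (q - 3)*(q^2 - 5*q) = (q - 5)*(q - 3)*(q)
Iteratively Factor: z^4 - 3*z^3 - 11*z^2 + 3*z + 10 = (z + 2)*(z^3 - 5*z^2 - z + 5) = (z - 5)*(z + 2)*(z^2 - 1) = (z - 5)*(z - 1)*(z + 2)*(z + 1)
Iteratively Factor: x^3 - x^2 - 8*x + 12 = (x - 2)*(x^2 + x - 6) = (x - 2)*(x + 3)*(x - 2)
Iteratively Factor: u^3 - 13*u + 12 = (u - 3)*(u^2 + 3*u - 4) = (u - 3)*(u - 1)*(u + 4)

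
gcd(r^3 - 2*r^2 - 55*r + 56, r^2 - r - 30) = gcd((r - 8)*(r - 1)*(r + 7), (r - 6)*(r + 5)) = 1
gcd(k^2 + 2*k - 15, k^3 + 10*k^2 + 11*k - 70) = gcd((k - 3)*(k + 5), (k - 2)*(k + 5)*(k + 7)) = k + 5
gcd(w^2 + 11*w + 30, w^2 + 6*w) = w + 6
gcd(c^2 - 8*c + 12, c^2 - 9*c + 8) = 1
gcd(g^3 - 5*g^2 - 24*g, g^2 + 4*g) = g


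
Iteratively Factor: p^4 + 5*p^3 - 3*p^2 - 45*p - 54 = (p - 3)*(p^3 + 8*p^2 + 21*p + 18) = (p - 3)*(p + 3)*(p^2 + 5*p + 6) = (p - 3)*(p + 3)^2*(p + 2)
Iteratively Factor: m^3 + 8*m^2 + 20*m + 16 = (m + 2)*(m^2 + 6*m + 8) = (m + 2)^2*(m + 4)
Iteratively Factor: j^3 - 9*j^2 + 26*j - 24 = (j - 4)*(j^2 - 5*j + 6) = (j - 4)*(j - 3)*(j - 2)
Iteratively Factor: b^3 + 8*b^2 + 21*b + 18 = (b + 2)*(b^2 + 6*b + 9) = (b + 2)*(b + 3)*(b + 3)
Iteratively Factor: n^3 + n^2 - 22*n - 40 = (n - 5)*(n^2 + 6*n + 8) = (n - 5)*(n + 2)*(n + 4)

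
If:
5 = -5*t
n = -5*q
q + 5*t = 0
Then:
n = -25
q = 5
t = -1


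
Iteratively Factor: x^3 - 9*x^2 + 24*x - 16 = (x - 4)*(x^2 - 5*x + 4) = (x - 4)^2*(x - 1)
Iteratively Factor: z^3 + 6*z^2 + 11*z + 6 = (z + 1)*(z^2 + 5*z + 6) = (z + 1)*(z + 2)*(z + 3)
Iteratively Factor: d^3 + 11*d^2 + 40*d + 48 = (d + 3)*(d^2 + 8*d + 16) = (d + 3)*(d + 4)*(d + 4)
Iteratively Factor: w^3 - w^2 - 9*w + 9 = (w - 1)*(w^2 - 9) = (w - 1)*(w + 3)*(w - 3)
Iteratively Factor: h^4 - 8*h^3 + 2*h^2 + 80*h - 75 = (h - 1)*(h^3 - 7*h^2 - 5*h + 75) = (h - 5)*(h - 1)*(h^2 - 2*h - 15) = (h - 5)*(h - 1)*(h + 3)*(h - 5)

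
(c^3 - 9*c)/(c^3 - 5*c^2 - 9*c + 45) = c/(c - 5)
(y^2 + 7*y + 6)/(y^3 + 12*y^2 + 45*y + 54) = (y + 1)/(y^2 + 6*y + 9)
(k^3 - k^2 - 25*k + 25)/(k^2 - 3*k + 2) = (k^2 - 25)/(k - 2)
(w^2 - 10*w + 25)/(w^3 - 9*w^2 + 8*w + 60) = (w - 5)/(w^2 - 4*w - 12)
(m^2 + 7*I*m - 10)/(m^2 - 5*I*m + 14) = (m + 5*I)/(m - 7*I)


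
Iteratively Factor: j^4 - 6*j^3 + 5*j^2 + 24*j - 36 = (j - 3)*(j^3 - 3*j^2 - 4*j + 12) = (j - 3)^2*(j^2 - 4) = (j - 3)^2*(j - 2)*(j + 2)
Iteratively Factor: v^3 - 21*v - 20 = (v + 1)*(v^2 - v - 20) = (v + 1)*(v + 4)*(v - 5)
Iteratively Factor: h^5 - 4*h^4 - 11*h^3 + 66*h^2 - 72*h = (h - 3)*(h^4 - h^3 - 14*h^2 + 24*h) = (h - 3)^2*(h^3 + 2*h^2 - 8*h) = (h - 3)^2*(h + 4)*(h^2 - 2*h) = h*(h - 3)^2*(h + 4)*(h - 2)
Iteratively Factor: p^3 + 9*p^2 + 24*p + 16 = (p + 4)*(p^2 + 5*p + 4) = (p + 1)*(p + 4)*(p + 4)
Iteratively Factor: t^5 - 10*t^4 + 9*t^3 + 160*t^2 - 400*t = (t - 4)*(t^4 - 6*t^3 - 15*t^2 + 100*t) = (t - 4)*(t + 4)*(t^3 - 10*t^2 + 25*t) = (t - 5)*(t - 4)*(t + 4)*(t^2 - 5*t) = (t - 5)^2*(t - 4)*(t + 4)*(t)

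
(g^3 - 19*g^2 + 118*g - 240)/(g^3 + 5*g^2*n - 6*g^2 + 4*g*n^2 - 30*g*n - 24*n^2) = (g^2 - 13*g + 40)/(g^2 + 5*g*n + 4*n^2)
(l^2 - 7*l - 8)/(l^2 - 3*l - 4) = (l - 8)/(l - 4)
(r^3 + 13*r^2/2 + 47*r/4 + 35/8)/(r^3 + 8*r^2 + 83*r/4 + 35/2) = (r + 1/2)/(r + 2)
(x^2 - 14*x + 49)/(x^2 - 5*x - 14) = (x - 7)/(x + 2)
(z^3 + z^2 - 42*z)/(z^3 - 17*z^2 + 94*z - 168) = z*(z + 7)/(z^2 - 11*z + 28)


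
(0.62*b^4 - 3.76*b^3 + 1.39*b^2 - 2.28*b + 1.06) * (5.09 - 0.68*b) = -0.4216*b^5 + 5.7126*b^4 - 20.0836*b^3 + 8.6255*b^2 - 12.326*b + 5.3954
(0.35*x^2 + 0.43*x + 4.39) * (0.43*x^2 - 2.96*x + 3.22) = 0.1505*x^4 - 0.8511*x^3 + 1.7419*x^2 - 11.6098*x + 14.1358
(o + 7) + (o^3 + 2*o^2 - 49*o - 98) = o^3 + 2*o^2 - 48*o - 91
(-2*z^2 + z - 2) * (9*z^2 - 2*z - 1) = -18*z^4 + 13*z^3 - 18*z^2 + 3*z + 2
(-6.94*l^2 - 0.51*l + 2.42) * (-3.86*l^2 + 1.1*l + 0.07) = 26.7884*l^4 - 5.6654*l^3 - 10.388*l^2 + 2.6263*l + 0.1694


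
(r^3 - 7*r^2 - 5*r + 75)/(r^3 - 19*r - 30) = (r - 5)/(r + 2)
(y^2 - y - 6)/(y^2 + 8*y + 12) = (y - 3)/(y + 6)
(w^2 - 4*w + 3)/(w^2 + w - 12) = (w - 1)/(w + 4)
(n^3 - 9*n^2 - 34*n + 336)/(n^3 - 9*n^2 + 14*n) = (n^2 - 2*n - 48)/(n*(n - 2))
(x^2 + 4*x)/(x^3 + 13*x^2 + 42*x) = (x + 4)/(x^2 + 13*x + 42)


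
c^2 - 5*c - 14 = (c - 7)*(c + 2)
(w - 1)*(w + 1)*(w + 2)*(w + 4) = w^4 + 6*w^3 + 7*w^2 - 6*w - 8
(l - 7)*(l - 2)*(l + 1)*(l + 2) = l^4 - 6*l^3 - 11*l^2 + 24*l + 28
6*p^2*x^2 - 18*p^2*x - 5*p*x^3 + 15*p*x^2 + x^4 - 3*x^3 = x*(-3*p + x)*(-2*p + x)*(x - 3)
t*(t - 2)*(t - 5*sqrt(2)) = t^3 - 5*sqrt(2)*t^2 - 2*t^2 + 10*sqrt(2)*t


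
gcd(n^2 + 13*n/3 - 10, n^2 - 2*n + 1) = 1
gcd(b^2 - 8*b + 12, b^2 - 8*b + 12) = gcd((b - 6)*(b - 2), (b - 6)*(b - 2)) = b^2 - 8*b + 12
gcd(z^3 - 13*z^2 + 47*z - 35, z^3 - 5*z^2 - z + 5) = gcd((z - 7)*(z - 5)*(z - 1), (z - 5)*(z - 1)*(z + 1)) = z^2 - 6*z + 5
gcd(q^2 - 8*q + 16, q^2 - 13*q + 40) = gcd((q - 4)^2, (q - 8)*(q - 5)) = 1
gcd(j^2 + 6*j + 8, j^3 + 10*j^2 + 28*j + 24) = j + 2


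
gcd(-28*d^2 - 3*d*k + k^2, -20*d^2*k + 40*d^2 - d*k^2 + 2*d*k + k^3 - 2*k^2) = 4*d + k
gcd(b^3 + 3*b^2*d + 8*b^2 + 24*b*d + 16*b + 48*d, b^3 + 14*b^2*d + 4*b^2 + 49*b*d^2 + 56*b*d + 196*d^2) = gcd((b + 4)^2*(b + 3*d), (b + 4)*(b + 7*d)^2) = b + 4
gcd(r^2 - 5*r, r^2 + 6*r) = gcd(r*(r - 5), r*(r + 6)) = r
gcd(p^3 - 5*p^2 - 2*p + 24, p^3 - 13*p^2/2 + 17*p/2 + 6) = p^2 - 7*p + 12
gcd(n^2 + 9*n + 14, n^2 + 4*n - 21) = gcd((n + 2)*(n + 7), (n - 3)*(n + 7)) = n + 7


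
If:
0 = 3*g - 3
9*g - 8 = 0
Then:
No Solution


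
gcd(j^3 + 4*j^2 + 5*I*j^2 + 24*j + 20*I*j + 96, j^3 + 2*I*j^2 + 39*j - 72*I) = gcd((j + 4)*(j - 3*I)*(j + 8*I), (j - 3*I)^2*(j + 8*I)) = j^2 + 5*I*j + 24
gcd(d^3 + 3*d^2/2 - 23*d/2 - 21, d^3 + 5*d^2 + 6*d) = d^2 + 5*d + 6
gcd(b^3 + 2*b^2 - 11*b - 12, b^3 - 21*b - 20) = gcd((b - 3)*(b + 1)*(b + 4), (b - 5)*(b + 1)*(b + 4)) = b^2 + 5*b + 4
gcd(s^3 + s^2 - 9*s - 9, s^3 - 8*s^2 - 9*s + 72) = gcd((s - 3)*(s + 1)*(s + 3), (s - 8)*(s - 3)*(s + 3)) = s^2 - 9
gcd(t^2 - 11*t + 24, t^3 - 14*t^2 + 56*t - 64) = t - 8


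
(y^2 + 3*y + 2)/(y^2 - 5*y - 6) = (y + 2)/(y - 6)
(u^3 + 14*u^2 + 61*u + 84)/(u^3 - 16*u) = (u^2 + 10*u + 21)/(u*(u - 4))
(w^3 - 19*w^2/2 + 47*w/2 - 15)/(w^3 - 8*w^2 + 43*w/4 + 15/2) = 2*(w - 1)/(2*w + 1)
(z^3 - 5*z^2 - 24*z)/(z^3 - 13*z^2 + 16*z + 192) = z/(z - 8)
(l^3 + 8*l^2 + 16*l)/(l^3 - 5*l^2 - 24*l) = (l^2 + 8*l + 16)/(l^2 - 5*l - 24)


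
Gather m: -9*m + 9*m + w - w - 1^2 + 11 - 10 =0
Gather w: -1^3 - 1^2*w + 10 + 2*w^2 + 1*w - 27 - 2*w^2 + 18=0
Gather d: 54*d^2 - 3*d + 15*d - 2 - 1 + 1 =54*d^2 + 12*d - 2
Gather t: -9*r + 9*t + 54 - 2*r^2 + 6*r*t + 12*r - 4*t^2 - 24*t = -2*r^2 + 3*r - 4*t^2 + t*(6*r - 15) + 54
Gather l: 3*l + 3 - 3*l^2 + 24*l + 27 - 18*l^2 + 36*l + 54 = -21*l^2 + 63*l + 84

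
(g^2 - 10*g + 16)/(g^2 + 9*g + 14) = (g^2 - 10*g + 16)/(g^2 + 9*g + 14)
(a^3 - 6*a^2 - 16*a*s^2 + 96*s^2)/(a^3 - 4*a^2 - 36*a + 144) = (a^2 - 16*s^2)/(a^2 + 2*a - 24)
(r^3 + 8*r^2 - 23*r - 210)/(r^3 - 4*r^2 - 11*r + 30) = (r^2 + 13*r + 42)/(r^2 + r - 6)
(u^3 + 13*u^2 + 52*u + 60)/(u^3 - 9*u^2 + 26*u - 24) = (u^3 + 13*u^2 + 52*u + 60)/(u^3 - 9*u^2 + 26*u - 24)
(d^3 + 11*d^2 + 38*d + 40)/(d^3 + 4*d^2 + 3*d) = (d^3 + 11*d^2 + 38*d + 40)/(d*(d^2 + 4*d + 3))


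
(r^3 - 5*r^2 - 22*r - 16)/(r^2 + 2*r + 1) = (r^2 - 6*r - 16)/(r + 1)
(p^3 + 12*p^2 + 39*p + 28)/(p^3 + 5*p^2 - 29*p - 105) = (p^2 + 5*p + 4)/(p^2 - 2*p - 15)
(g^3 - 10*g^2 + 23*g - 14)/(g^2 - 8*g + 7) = g - 2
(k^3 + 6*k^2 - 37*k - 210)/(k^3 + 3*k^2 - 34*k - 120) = (k + 7)/(k + 4)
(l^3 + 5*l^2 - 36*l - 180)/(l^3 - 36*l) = (l + 5)/l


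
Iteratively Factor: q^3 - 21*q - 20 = (q + 1)*(q^2 - q - 20) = (q - 5)*(q + 1)*(q + 4)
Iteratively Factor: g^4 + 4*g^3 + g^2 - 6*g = (g + 2)*(g^3 + 2*g^2 - 3*g) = g*(g + 2)*(g^2 + 2*g - 3) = g*(g + 2)*(g + 3)*(g - 1)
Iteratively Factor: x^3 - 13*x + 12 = (x - 3)*(x^2 + 3*x - 4) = (x - 3)*(x + 4)*(x - 1)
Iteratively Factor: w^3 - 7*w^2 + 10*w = (w)*(w^2 - 7*w + 10) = w*(w - 5)*(w - 2)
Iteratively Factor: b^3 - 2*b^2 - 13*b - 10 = (b - 5)*(b^2 + 3*b + 2) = (b - 5)*(b + 1)*(b + 2)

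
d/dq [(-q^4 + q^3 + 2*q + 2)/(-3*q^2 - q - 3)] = (6*q^5 + 10*q^3 - 3*q^2 + 12*q - 4)/(9*q^4 + 6*q^3 + 19*q^2 + 6*q + 9)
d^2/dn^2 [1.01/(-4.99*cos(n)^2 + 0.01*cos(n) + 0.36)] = (-100.596404*(1 - cos(n)^2)^2 + 0.151197*cos(n)^3 - 57.555759*cos(n)^2 - 0.298758*cos(n) + 104.225334)/(-4.99*cos(n)^2 + 0.01*cos(n) + 0.36)^3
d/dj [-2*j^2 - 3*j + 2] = -4*j - 3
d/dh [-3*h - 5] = -3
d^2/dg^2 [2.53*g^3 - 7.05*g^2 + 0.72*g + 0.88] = 15.18*g - 14.1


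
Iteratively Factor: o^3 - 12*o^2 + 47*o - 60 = (o - 4)*(o^2 - 8*o + 15) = (o - 4)*(o - 3)*(o - 5)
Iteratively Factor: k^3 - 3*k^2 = (k)*(k^2 - 3*k) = k*(k - 3)*(k)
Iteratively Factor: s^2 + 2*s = (s)*(s + 2)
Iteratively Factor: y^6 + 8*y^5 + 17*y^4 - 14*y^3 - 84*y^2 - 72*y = (y + 2)*(y^5 + 6*y^4 + 5*y^3 - 24*y^2 - 36*y) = (y + 2)*(y + 3)*(y^4 + 3*y^3 - 4*y^2 - 12*y) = y*(y + 2)*(y + 3)*(y^3 + 3*y^2 - 4*y - 12) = y*(y + 2)*(y + 3)^2*(y^2 - 4) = y*(y + 2)^2*(y + 3)^2*(y - 2)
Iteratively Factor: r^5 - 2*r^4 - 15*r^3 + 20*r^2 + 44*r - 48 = (r - 1)*(r^4 - r^3 - 16*r^2 + 4*r + 48) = (r - 1)*(r + 2)*(r^3 - 3*r^2 - 10*r + 24) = (r - 1)*(r + 2)*(r + 3)*(r^2 - 6*r + 8) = (r - 2)*(r - 1)*(r + 2)*(r + 3)*(r - 4)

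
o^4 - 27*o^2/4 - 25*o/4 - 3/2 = (o - 3)*(o + 1/2)^2*(o + 2)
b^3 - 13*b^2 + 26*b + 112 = (b - 8)*(b - 7)*(b + 2)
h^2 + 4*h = h*(h + 4)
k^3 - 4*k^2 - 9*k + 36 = (k - 4)*(k - 3)*(k + 3)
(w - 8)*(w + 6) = w^2 - 2*w - 48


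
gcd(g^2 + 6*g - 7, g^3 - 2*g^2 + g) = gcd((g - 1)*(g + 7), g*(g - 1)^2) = g - 1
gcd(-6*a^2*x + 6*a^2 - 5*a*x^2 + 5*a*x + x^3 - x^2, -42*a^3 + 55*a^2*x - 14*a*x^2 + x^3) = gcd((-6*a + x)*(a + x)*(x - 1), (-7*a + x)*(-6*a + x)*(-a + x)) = -6*a + x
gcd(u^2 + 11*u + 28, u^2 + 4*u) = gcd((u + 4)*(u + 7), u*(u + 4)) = u + 4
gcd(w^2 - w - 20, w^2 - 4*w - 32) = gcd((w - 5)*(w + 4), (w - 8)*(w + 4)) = w + 4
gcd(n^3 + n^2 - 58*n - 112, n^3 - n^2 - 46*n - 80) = n^2 - 6*n - 16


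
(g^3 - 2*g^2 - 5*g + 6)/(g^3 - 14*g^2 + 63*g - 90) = (g^2 + g - 2)/(g^2 - 11*g + 30)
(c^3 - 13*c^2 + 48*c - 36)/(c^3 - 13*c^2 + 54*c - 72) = (c^2 - 7*c + 6)/(c^2 - 7*c + 12)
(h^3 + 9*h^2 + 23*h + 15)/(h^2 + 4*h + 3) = h + 5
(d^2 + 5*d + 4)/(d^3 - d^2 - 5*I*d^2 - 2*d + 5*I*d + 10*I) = (d + 4)/(d^2 - d*(2 + 5*I) + 10*I)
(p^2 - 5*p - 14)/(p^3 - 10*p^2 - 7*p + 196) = (p + 2)/(p^2 - 3*p - 28)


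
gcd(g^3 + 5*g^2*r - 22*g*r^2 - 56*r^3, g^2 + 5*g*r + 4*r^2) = 1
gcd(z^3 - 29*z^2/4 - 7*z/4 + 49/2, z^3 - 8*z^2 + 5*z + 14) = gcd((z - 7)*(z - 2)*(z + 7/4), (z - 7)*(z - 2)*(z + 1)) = z^2 - 9*z + 14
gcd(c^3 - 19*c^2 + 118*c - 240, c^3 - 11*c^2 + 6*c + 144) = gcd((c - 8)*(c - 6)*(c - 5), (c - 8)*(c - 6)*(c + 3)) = c^2 - 14*c + 48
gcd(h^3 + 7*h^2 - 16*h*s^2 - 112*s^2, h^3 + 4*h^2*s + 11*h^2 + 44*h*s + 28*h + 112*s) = h^2 + 4*h*s + 7*h + 28*s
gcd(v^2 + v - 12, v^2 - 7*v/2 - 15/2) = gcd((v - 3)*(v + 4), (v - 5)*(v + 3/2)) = 1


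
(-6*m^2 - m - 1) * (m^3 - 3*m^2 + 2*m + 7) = -6*m^5 + 17*m^4 - 10*m^3 - 41*m^2 - 9*m - 7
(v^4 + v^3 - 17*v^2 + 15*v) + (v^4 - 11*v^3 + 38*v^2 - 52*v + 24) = 2*v^4 - 10*v^3 + 21*v^2 - 37*v + 24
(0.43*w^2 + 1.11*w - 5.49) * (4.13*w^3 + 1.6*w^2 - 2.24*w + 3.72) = 1.7759*w^5 + 5.2723*w^4 - 21.8609*w^3 - 9.6708*w^2 + 16.4268*w - 20.4228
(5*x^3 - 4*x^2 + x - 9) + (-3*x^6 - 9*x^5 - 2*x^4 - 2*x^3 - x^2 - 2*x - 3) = -3*x^6 - 9*x^5 - 2*x^4 + 3*x^3 - 5*x^2 - x - 12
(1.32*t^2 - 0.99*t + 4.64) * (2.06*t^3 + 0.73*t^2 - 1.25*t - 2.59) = 2.7192*t^5 - 1.0758*t^4 + 7.1857*t^3 + 1.2059*t^2 - 3.2359*t - 12.0176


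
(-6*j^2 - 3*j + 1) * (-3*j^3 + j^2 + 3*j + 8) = 18*j^5 + 3*j^4 - 24*j^3 - 56*j^2 - 21*j + 8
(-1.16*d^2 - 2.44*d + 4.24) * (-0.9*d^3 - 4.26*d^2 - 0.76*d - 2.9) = 1.044*d^5 + 7.1376*d^4 + 7.46*d^3 - 12.844*d^2 + 3.8536*d - 12.296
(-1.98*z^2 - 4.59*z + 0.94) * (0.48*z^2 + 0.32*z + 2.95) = -0.9504*z^4 - 2.8368*z^3 - 6.8586*z^2 - 13.2397*z + 2.773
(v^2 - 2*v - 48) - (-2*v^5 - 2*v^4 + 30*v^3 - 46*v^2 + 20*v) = 2*v^5 + 2*v^4 - 30*v^3 + 47*v^2 - 22*v - 48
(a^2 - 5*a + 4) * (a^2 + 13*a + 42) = a^4 + 8*a^3 - 19*a^2 - 158*a + 168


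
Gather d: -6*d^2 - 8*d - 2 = -6*d^2 - 8*d - 2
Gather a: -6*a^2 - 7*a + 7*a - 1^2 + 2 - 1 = -6*a^2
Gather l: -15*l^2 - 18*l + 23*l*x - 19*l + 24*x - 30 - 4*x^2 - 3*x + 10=-15*l^2 + l*(23*x - 37) - 4*x^2 + 21*x - 20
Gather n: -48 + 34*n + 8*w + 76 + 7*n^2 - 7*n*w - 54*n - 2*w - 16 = 7*n^2 + n*(-7*w - 20) + 6*w + 12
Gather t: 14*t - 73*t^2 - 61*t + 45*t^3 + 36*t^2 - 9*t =45*t^3 - 37*t^2 - 56*t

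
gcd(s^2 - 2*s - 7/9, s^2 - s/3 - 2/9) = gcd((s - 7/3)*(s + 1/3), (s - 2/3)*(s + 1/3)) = s + 1/3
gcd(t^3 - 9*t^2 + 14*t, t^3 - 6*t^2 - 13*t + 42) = t^2 - 9*t + 14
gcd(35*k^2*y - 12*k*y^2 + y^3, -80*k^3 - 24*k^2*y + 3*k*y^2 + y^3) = -5*k + y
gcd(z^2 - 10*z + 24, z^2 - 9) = 1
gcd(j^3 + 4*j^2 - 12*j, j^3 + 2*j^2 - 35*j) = j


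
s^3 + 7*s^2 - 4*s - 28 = (s - 2)*(s + 2)*(s + 7)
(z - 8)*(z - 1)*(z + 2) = z^3 - 7*z^2 - 10*z + 16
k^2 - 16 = (k - 4)*(k + 4)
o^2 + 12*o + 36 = (o + 6)^2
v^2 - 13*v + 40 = (v - 8)*(v - 5)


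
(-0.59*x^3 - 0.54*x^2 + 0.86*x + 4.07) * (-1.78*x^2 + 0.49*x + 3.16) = 1.0502*x^5 + 0.6721*x^4 - 3.6598*x^3 - 8.5296*x^2 + 4.7119*x + 12.8612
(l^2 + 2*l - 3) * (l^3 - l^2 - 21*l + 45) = l^5 + l^4 - 26*l^3 + 6*l^2 + 153*l - 135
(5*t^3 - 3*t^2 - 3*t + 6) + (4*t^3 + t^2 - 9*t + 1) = 9*t^3 - 2*t^2 - 12*t + 7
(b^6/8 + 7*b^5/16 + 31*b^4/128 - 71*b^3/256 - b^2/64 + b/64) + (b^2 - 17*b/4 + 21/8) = b^6/8 + 7*b^5/16 + 31*b^4/128 - 71*b^3/256 + 63*b^2/64 - 271*b/64 + 21/8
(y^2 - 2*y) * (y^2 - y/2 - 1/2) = y^4 - 5*y^3/2 + y^2/2 + y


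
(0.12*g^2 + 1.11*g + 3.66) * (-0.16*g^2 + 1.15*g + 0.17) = -0.0192*g^4 - 0.0396*g^3 + 0.7113*g^2 + 4.3977*g + 0.6222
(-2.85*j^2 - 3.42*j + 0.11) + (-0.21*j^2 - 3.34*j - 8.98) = -3.06*j^2 - 6.76*j - 8.87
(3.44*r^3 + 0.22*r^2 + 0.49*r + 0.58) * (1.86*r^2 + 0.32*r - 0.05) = 6.3984*r^5 + 1.51*r^4 + 0.8098*r^3 + 1.2246*r^2 + 0.1611*r - 0.029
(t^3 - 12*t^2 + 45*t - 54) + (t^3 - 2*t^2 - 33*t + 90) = 2*t^3 - 14*t^2 + 12*t + 36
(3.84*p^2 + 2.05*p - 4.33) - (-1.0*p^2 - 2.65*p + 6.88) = 4.84*p^2 + 4.7*p - 11.21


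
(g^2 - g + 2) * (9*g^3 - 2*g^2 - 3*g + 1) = 9*g^5 - 11*g^4 + 17*g^3 - 7*g + 2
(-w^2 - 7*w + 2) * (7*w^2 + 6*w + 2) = -7*w^4 - 55*w^3 - 30*w^2 - 2*w + 4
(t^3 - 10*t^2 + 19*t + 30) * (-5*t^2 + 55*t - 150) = -5*t^5 + 105*t^4 - 795*t^3 + 2395*t^2 - 1200*t - 4500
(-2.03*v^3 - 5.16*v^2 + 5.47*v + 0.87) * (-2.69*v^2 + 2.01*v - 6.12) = 5.4607*v^5 + 9.8001*v^4 - 12.6623*v^3 + 40.2336*v^2 - 31.7277*v - 5.3244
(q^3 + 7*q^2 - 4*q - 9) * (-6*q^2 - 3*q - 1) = -6*q^5 - 45*q^4 + 2*q^3 + 59*q^2 + 31*q + 9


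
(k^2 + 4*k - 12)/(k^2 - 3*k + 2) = (k + 6)/(k - 1)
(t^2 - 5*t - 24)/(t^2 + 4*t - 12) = (t^2 - 5*t - 24)/(t^2 + 4*t - 12)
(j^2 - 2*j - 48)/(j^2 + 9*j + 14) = (j^2 - 2*j - 48)/(j^2 + 9*j + 14)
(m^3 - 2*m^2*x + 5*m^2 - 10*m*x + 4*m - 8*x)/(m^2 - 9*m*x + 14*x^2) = (-m^2 - 5*m - 4)/(-m + 7*x)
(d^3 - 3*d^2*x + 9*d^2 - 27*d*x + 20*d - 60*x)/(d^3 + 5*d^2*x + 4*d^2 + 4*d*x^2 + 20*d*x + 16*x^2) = (d^2 - 3*d*x + 5*d - 15*x)/(d^2 + 5*d*x + 4*x^2)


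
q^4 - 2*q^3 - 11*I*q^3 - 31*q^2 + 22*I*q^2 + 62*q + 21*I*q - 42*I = (q - 2)*(q - 7*I)*(q - 3*I)*(q - I)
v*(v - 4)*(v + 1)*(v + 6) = v^4 + 3*v^3 - 22*v^2 - 24*v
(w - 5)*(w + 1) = w^2 - 4*w - 5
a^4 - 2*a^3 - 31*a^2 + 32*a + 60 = (a - 6)*(a - 2)*(a + 1)*(a + 5)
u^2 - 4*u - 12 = (u - 6)*(u + 2)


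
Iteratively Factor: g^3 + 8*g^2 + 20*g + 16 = (g + 4)*(g^2 + 4*g + 4) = (g + 2)*(g + 4)*(g + 2)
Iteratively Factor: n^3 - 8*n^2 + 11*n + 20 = (n + 1)*(n^2 - 9*n + 20) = (n - 4)*(n + 1)*(n - 5)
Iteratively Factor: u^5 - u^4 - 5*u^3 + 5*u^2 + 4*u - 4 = (u + 2)*(u^4 - 3*u^3 + u^2 + 3*u - 2) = (u - 1)*(u + 2)*(u^3 - 2*u^2 - u + 2) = (u - 2)*(u - 1)*(u + 2)*(u^2 - 1) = (u - 2)*(u - 1)^2*(u + 2)*(u + 1)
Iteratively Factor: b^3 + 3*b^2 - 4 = (b + 2)*(b^2 + b - 2) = (b + 2)^2*(b - 1)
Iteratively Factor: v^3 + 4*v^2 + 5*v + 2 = (v + 2)*(v^2 + 2*v + 1) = (v + 1)*(v + 2)*(v + 1)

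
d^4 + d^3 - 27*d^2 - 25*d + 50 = (d - 5)*(d - 1)*(d + 2)*(d + 5)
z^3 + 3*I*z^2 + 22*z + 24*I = (z - 4*I)*(z + I)*(z + 6*I)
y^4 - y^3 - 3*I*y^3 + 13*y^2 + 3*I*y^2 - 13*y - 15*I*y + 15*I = (y - 1)*(y - 5*I)*(y - I)*(y + 3*I)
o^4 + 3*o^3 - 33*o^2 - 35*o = o*(o - 5)*(o + 1)*(o + 7)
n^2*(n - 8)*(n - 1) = n^4 - 9*n^3 + 8*n^2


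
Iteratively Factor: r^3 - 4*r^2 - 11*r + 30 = (r - 2)*(r^2 - 2*r - 15) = (r - 5)*(r - 2)*(r + 3)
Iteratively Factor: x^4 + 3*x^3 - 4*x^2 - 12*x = (x - 2)*(x^3 + 5*x^2 + 6*x) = (x - 2)*(x + 3)*(x^2 + 2*x) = (x - 2)*(x + 2)*(x + 3)*(x)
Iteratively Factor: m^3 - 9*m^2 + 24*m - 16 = (m - 1)*(m^2 - 8*m + 16) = (m - 4)*(m - 1)*(m - 4)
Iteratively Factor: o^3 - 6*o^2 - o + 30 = (o - 3)*(o^2 - 3*o - 10) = (o - 5)*(o - 3)*(o + 2)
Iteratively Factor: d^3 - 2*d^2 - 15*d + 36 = (d - 3)*(d^2 + d - 12) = (d - 3)*(d + 4)*(d - 3)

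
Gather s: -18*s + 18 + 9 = 27 - 18*s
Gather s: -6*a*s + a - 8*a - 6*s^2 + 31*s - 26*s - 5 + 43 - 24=-7*a - 6*s^2 + s*(5 - 6*a) + 14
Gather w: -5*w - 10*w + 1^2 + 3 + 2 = 6 - 15*w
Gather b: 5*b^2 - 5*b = 5*b^2 - 5*b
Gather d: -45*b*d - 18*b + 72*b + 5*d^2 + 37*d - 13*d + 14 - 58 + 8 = 54*b + 5*d^2 + d*(24 - 45*b) - 36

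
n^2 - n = n*(n - 1)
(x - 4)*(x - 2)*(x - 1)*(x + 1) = x^4 - 6*x^3 + 7*x^2 + 6*x - 8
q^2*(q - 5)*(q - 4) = q^4 - 9*q^3 + 20*q^2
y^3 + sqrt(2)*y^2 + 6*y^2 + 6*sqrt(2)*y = y*(y + 6)*(y + sqrt(2))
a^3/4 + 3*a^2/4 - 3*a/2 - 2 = (a/4 + 1)*(a - 2)*(a + 1)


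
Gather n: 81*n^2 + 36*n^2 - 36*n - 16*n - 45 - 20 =117*n^2 - 52*n - 65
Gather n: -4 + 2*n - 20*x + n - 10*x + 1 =3*n - 30*x - 3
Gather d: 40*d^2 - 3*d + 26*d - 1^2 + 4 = 40*d^2 + 23*d + 3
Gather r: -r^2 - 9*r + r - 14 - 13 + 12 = -r^2 - 8*r - 15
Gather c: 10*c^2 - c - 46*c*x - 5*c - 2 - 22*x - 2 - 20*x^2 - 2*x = 10*c^2 + c*(-46*x - 6) - 20*x^2 - 24*x - 4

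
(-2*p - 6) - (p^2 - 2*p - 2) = -p^2 - 4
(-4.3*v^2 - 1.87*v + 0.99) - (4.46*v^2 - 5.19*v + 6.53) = -8.76*v^2 + 3.32*v - 5.54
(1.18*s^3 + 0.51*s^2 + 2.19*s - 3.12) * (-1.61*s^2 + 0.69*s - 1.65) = -1.8998*s^5 - 0.00690000000000013*s^4 - 5.121*s^3 + 5.6928*s^2 - 5.7663*s + 5.148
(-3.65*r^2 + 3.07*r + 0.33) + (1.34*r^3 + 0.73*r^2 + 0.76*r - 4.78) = 1.34*r^3 - 2.92*r^2 + 3.83*r - 4.45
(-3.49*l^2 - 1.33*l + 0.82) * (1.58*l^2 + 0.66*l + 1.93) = -5.5142*l^4 - 4.4048*l^3 - 6.3179*l^2 - 2.0257*l + 1.5826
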